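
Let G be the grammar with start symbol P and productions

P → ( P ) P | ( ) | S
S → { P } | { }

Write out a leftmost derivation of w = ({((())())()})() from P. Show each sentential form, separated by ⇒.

P ⇒ (P)P   [P → ( P ) P]
(P)P ⇒ (S)P   [P → S]
(S)P ⇒ ({P})P   [S → { P }]
({P})P ⇒ ({(P)P})P   [P → ( P ) P]
({(P)P})P ⇒ ({((P)P)P})P   [P → ( P ) P]
({((P)P)P})P ⇒ ({((())P)P})P   [P → ( )]
({((())P)P})P ⇒ ({((())())P})P   [P → ( )]
({((())())P})P ⇒ ({((())())()})P   [P → ( )]
({((())())()})P ⇒ ({((())())()})()   [P → ( )]

P ⇒ (P)P ⇒ (S)P ⇒ ({P})P ⇒ ({(P)P})P ⇒ ({((P)P)P})P ⇒ ({((())P)P})P ⇒ ({((())())P})P ⇒ ({((())())()})P ⇒ ({((())())()})()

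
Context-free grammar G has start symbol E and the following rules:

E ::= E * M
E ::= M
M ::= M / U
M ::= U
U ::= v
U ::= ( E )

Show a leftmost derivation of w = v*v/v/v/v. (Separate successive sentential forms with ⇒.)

E ⇒ E*M ⇒ M*M ⇒ U*M ⇒ v*M ⇒ v*M/U ⇒ v*M/U/U ⇒ v*M/U/U/U ⇒ v*U/U/U/U ⇒ v*v/U/U/U ⇒ v*v/v/U/U ⇒ v*v/v/v/U ⇒ v*v/v/v/v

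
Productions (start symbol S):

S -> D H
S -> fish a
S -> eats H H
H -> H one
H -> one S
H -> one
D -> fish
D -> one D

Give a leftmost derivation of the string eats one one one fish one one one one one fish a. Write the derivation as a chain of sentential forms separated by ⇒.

S ⇒ eats H H ⇒ eats H one H ⇒ eats H one one H ⇒ eats H one one one H ⇒ eats one S one one one H ⇒ eats one D H one one one H ⇒ eats one one D H one one one H ⇒ eats one one one D H one one one H ⇒ eats one one one fish H one one one H ⇒ eats one one one fish one one one one H ⇒ eats one one one fish one one one one one S ⇒ eats one one one fish one one one one one fish a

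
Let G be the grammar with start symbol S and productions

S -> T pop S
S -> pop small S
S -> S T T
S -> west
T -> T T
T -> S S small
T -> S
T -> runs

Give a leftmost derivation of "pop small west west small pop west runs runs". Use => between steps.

S => S T T   [S -> S T T]
S T T => pop small S T T   [S -> pop small S]
pop small S T T => pop small T pop S T T   [S -> T pop S]
pop small T pop S T T => pop small S S small pop S T T   [T -> S S small]
pop small S S small pop S T T => pop small west S small pop S T T   [S -> west]
pop small west S small pop S T T => pop small west west small pop S T T   [S -> west]
pop small west west small pop S T T => pop small west west small pop west T T   [S -> west]
pop small west west small pop west T T => pop small west west small pop west runs T   [T -> runs]
pop small west west small pop west runs T => pop small west west small pop west runs runs   [T -> runs]

S => S T T => pop small S T T => pop small T pop S T T => pop small S S small pop S T T => pop small west S small pop S T T => pop small west west small pop S T T => pop small west west small pop west T T => pop small west west small pop west runs T => pop small west west small pop west runs runs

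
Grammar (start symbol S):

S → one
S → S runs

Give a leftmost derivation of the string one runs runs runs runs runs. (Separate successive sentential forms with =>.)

S => S runs => S runs runs => S runs runs runs => S runs runs runs runs => S runs runs runs runs runs => one runs runs runs runs runs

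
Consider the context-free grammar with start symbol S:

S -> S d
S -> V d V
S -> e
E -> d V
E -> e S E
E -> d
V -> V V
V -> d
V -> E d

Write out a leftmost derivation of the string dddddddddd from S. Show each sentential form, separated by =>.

S=>Sd=>Sdd=>Sddd=>VdVddd=>EddVddd=>dVddVddd=>dVVddVddd=>ddVddVddd=>dddddVddd=>dddddEdddd=>dddddddddd

S => Sd   [S -> S d]
Sd => Sdd   [S -> S d]
Sdd => Sddd   [S -> S d]
Sddd => VdVddd   [S -> V d V]
VdVddd => EddVddd   [V -> E d]
EddVddd => dVddVddd   [E -> d V]
dVddVddd => dVVddVddd   [V -> V V]
dVVddVddd => ddVddVddd   [V -> d]
ddVddVddd => dddddVddd   [V -> d]
dddddVddd => dddddEdddd   [V -> E d]
dddddEdddd => dddddddddd   [E -> d]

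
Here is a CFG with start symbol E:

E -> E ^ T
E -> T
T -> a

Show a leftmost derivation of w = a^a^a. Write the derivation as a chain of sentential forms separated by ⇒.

E⇒E^T⇒E^T^T⇒T^T^T⇒a^T^T⇒a^a^T⇒a^a^a

E ⇒ E^T   [E -> E ^ T]
E^T ⇒ E^T^T   [E -> E ^ T]
E^T^T ⇒ T^T^T   [E -> T]
T^T^T ⇒ a^T^T   [T -> a]
a^T^T ⇒ a^a^T   [T -> a]
a^a^T ⇒ a^a^a   [T -> a]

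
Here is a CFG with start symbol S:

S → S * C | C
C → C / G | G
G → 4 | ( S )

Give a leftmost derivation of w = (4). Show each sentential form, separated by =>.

S => C   [S → C]
C => G   [C → G]
G => (S)   [G → ( S )]
(S) => (C)   [S → C]
(C) => (G)   [C → G]
(G) => (4)   [G → 4]

S => C => G => (S) => (C) => (G) => (4)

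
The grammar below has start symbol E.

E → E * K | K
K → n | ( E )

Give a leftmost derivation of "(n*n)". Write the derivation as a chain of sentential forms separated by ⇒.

E ⇒ K   [E → K]
K ⇒ (E)   [K → ( E )]
(E) ⇒ (E*K)   [E → E * K]
(E*K) ⇒ (K*K)   [E → K]
(K*K) ⇒ (n*K)   [K → n]
(n*K) ⇒ (n*n)   [K → n]

E⇒K⇒(E)⇒(E*K)⇒(K*K)⇒(n*K)⇒(n*n)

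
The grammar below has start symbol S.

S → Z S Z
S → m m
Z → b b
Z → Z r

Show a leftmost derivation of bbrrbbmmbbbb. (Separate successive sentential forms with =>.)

S => ZSZ   [S → Z S Z]
ZSZ => ZrSZ   [Z → Z r]
ZrSZ => ZrrSZ   [Z → Z r]
ZrrSZ => bbrrSZ   [Z → b b]
bbrrSZ => bbrrZSZZ   [S → Z S Z]
bbrrZSZZ => bbrrbbSZZ   [Z → b b]
bbrrbbSZZ => bbrrbbmmZZ   [S → m m]
bbrrbbmmZZ => bbrrbbmmbbZ   [Z → b b]
bbrrbbmmbbZ => bbrrbbmmbbbb   [Z → b b]

S => ZSZ => ZrSZ => ZrrSZ => bbrrSZ => bbrrZSZZ => bbrrbbSZZ => bbrrbbmmZZ => bbrrbbmmbbZ => bbrrbbmmbbbb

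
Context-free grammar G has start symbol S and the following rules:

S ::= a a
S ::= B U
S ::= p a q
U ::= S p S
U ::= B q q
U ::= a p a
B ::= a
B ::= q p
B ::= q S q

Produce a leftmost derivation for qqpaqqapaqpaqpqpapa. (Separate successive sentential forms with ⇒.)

S ⇒ BU   [S ::= B U]
BU ⇒ qSqU   [B ::= q S q]
qSqU ⇒ qBUqU   [S ::= B U]
qBUqU ⇒ qqSqUqU   [B ::= q S q]
qqSqUqU ⇒ qqpaqqUqU   [S ::= p a q]
qqpaqqUqU ⇒ qqpaqqapaqU   [U ::= a p a]
qqpaqqapaqU ⇒ qqpaqqapaqSpS   [U ::= S p S]
qqpaqqapaqSpS ⇒ qqpaqqapaqpaqpS   [S ::= p a q]
qqpaqqapaqpaqpS ⇒ qqpaqqapaqpaqpBU   [S ::= B U]
qqpaqqapaqpaqpBU ⇒ qqpaqqapaqpaqpqpU   [B ::= q p]
qqpaqqapaqpaqpqpU ⇒ qqpaqqapaqpaqpqpapa   [U ::= a p a]

S⇒BU⇒qSqU⇒qBUqU⇒qqSqUqU⇒qqpaqqUqU⇒qqpaqqapaqU⇒qqpaqqapaqSpS⇒qqpaqqapaqpaqpS⇒qqpaqqapaqpaqpBU⇒qqpaqqapaqpaqpqpU⇒qqpaqqapaqpaqpqpapa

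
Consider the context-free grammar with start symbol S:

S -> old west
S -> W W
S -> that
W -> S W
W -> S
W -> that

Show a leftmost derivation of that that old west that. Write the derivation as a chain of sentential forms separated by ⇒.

S ⇒ W W   [S -> W W]
W W ⇒ S W W   [W -> S W]
S W W ⇒ that W W   [S -> that]
that W W ⇒ that that W   [W -> that]
that that W ⇒ that that S W   [W -> S W]
that that S W ⇒ that that old west W   [S -> old west]
that that old west W ⇒ that that old west that   [W -> that]

S ⇒ W W ⇒ S W W ⇒ that W W ⇒ that that W ⇒ that that S W ⇒ that that old west W ⇒ that that old west that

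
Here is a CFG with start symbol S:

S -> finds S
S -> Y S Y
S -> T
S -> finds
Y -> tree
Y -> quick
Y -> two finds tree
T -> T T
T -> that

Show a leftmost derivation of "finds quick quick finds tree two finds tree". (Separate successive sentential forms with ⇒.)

S ⇒ finds S ⇒ finds Y S Y ⇒ finds quick S Y ⇒ finds quick Y S Y Y ⇒ finds quick quick S Y Y ⇒ finds quick quick finds Y Y ⇒ finds quick quick finds tree Y ⇒ finds quick quick finds tree two finds tree

S ⇒ finds S   [S -> finds S]
finds S ⇒ finds Y S Y   [S -> Y S Y]
finds Y S Y ⇒ finds quick S Y   [Y -> quick]
finds quick S Y ⇒ finds quick Y S Y Y   [S -> Y S Y]
finds quick Y S Y Y ⇒ finds quick quick S Y Y   [Y -> quick]
finds quick quick S Y Y ⇒ finds quick quick finds Y Y   [S -> finds]
finds quick quick finds Y Y ⇒ finds quick quick finds tree Y   [Y -> tree]
finds quick quick finds tree Y ⇒ finds quick quick finds tree two finds tree   [Y -> two finds tree]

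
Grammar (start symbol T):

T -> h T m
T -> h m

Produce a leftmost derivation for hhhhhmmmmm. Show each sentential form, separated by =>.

T=>hTm=>hhTmm=>hhhTmmm=>hhhhTmmmm=>hhhhhmmmmm

T => hTm   [T -> h T m]
hTm => hhTmm   [T -> h T m]
hhTmm => hhhTmmm   [T -> h T m]
hhhTmmm => hhhhTmmmm   [T -> h T m]
hhhhTmmmm => hhhhhmmmmm   [T -> h m]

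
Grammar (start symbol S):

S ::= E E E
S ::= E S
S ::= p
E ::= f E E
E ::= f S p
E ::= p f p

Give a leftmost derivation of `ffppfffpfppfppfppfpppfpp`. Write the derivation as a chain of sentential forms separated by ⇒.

S ⇒ ES ⇒ fEES ⇒ ffSpES ⇒ ffppES ⇒ ffppfEES ⇒ ffppffSpES ⇒ ffppffEEEpES ⇒ ffppfffEEEEpES ⇒ ffppfffpfpEEEpES ⇒ ffppfffpfppfpEEpES ⇒ ffppfffpfppfppfpEpES ⇒ ffppfffpfppfppfppfppES ⇒ ffppfffpfppfppfppfpppfpS ⇒ ffppfffpfppfppfppfpppfpp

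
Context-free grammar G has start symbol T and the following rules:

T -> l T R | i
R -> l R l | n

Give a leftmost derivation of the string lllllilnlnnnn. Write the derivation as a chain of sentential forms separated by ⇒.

T ⇒ lTR ⇒ llTRR ⇒ lllTRRR ⇒ llllTRRRR ⇒ lllllTRRRRR ⇒ llllliRRRRR ⇒ lllllilRlRRRR ⇒ lllllilnlRRRR ⇒ lllllilnlnRRR ⇒ lllllilnlnnRR ⇒ lllllilnlnnnR ⇒ lllllilnlnnnn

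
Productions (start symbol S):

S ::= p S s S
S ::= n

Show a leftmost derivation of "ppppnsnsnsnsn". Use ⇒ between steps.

S ⇒ pSsS   [S ::= p S s S]
pSsS ⇒ ppSsSsS   [S ::= p S s S]
ppSsSsS ⇒ pppSsSsSsS   [S ::= p S s S]
pppSsSsSsS ⇒ ppppSsSsSsSsS   [S ::= p S s S]
ppppSsSsSsSsS ⇒ ppppnsSsSsSsS   [S ::= n]
ppppnsSsSsSsS ⇒ ppppnsnsSsSsS   [S ::= n]
ppppnsnsSsSsS ⇒ ppppnsnsnsSsS   [S ::= n]
ppppnsnsnsSsS ⇒ ppppnsnsnsnsS   [S ::= n]
ppppnsnsnsnsS ⇒ ppppnsnsnsnsn   [S ::= n]

S⇒pSsS⇒ppSsSsS⇒pppSsSsSsS⇒ppppSsSsSsSsS⇒ppppnsSsSsSsS⇒ppppnsnsSsSsS⇒ppppnsnsnsSsS⇒ppppnsnsnsnsS⇒ppppnsnsnsnsn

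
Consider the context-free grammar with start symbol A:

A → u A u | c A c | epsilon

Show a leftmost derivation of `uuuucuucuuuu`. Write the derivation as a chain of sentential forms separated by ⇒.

A ⇒ uAu ⇒ uuAuu ⇒ uuuAuuu ⇒ uuuuAuuuu ⇒ uuuucAcuuuu ⇒ uuuucuAucuuuu ⇒ uuuucuucuuuu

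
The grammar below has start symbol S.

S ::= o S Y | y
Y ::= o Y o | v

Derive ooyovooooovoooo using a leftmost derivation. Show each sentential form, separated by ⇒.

S ⇒ oSY   [S ::= o S Y]
oSY ⇒ ooSYY   [S ::= o S Y]
ooSYY ⇒ ooyYY   [S ::= y]
ooyYY ⇒ ooyoYoY   [Y ::= o Y o]
ooyoYoY ⇒ ooyovoY   [Y ::= v]
ooyovoY ⇒ ooyovooYo   [Y ::= o Y o]
ooyovooYo ⇒ ooyovoooYoo   [Y ::= o Y o]
ooyovoooYoo ⇒ ooyovooooYooo   [Y ::= o Y o]
ooyovooooYooo ⇒ ooyovoooooYoooo   [Y ::= o Y o]
ooyovoooooYoooo ⇒ ooyovooooovoooo   [Y ::= v]

S⇒oSY⇒ooSYY⇒ooyYY⇒ooyoYoY⇒ooyovoY⇒ooyovooYo⇒ooyovoooYoo⇒ooyovooooYooo⇒ooyovoooooYoooo⇒ooyovooooovoooo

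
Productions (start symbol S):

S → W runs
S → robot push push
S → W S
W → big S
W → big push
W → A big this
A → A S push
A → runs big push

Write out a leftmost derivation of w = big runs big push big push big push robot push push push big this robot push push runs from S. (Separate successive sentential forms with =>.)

S => W runs   [S → W runs]
W runs => big S runs   [W → big S]
big S runs => big W S runs   [S → W S]
big W S runs => big A big this S runs   [W → A big this]
big A big this S runs => big A S push big this S runs   [A → A S push]
big A S push big this S runs => big runs big push S push big this S runs   [A → runs big push]
big runs big push S push big this S runs => big runs big push W S push big this S runs   [S → W S]
big runs big push W S push big this S runs => big runs big push big push S push big this S runs   [W → big push]
big runs big push big push S push big this S runs => big runs big push big push W S push big this S runs   [S → W S]
big runs big push big push W S push big this S runs => big runs big push big push big push S push big this S runs   [W → big push]
big runs big push big push big push S push big this S runs => big runs big push big push big push robot push push push big this S runs   [S → robot push push]
big runs big push big push big push robot push push push big this S runs => big runs big push big push big push robot push push push big this robot push push runs   [S → robot push push]

S => W runs => big S runs => big W S runs => big A big this S runs => big A S push big this S runs => big runs big push S push big this S runs => big runs big push W S push big this S runs => big runs big push big push S push big this S runs => big runs big push big push W S push big this S runs => big runs big push big push big push S push big this S runs => big runs big push big push big push robot push push push big this S runs => big runs big push big push big push robot push push push big this robot push push runs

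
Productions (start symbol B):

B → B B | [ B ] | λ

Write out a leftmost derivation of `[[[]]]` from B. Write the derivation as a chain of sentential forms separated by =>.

B=>[B]=>[BB]=>[BBB]=>[BBBB]=>[BBBBB]=>[[B]BBBB]=>[[BB]BBBB]=>[[[B]B]BBBB]=>[[[]B]BBBB]=>[[[]]BBBB]=>[[[]]BBB]=>[[[]]BB]=>[[[]]B]=>[[[]]]

B => [B]   [B → [ B ]]
[B] => [BB]   [B → B B]
[BB] => [BBB]   [B → B B]
[BBB] => [BBBB]   [B → B B]
[BBBB] => [BBBBB]   [B → B B]
[BBBBB] => [[B]BBBB]   [B → [ B ]]
[[B]BBBB] => [[BB]BBBB]   [B → B B]
[[BB]BBBB] => [[[B]B]BBBB]   [B → [ B ]]
[[[B]B]BBBB] => [[[]B]BBBB]   [B → λ]
[[[]B]BBBB] => [[[]]BBBB]   [B → λ]
[[[]]BBBB] => [[[]]BBB]   [B → λ]
[[[]]BBB] => [[[]]BB]   [B → λ]
[[[]]BB] => [[[]]B]   [B → λ]
[[[]]B] => [[[]]]   [B → λ]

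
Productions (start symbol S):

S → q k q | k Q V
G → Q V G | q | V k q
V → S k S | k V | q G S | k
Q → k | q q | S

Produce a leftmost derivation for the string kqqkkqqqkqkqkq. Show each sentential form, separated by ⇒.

S⇒kQV⇒kqqV⇒kqqSkS⇒kqqkQVkS⇒kqqkkVkS⇒kqqkkqGSkS⇒kqqkkqqSkS⇒kqqkkqqqkqkS⇒kqqkkqqqkqkqkq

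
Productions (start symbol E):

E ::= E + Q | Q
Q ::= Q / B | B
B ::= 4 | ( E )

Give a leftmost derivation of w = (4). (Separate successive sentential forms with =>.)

E=>Q=>B=>(E)=>(Q)=>(B)=>(4)

E => Q   [E ::= Q]
Q => B   [Q ::= B]
B => (E)   [B ::= ( E )]
(E) => (Q)   [E ::= Q]
(Q) => (B)   [Q ::= B]
(B) => (4)   [B ::= 4]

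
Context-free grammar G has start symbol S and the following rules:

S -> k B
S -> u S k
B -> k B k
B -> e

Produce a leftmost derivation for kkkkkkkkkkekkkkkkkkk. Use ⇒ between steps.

S ⇒ kB ⇒ kkBk ⇒ kkkBkk ⇒ kkkkBkkk ⇒ kkkkkBkkkk ⇒ kkkkkkBkkkkk ⇒ kkkkkkkBkkkkkk ⇒ kkkkkkkkBkkkkkkk ⇒ kkkkkkkkkBkkkkkkkk ⇒ kkkkkkkkkkBkkkkkkkkk ⇒ kkkkkkkkkkekkkkkkkkk

S ⇒ kB   [S -> k B]
kB ⇒ kkBk   [B -> k B k]
kkBk ⇒ kkkBkk   [B -> k B k]
kkkBkk ⇒ kkkkBkkk   [B -> k B k]
kkkkBkkk ⇒ kkkkkBkkkk   [B -> k B k]
kkkkkBkkkk ⇒ kkkkkkBkkkkk   [B -> k B k]
kkkkkkBkkkkk ⇒ kkkkkkkBkkkkkk   [B -> k B k]
kkkkkkkBkkkkkk ⇒ kkkkkkkkBkkkkkkk   [B -> k B k]
kkkkkkkkBkkkkkkk ⇒ kkkkkkkkkBkkkkkkkk   [B -> k B k]
kkkkkkkkkBkkkkkkkk ⇒ kkkkkkkkkkBkkkkkkkkk   [B -> k B k]
kkkkkkkkkkBkkkkkkkkk ⇒ kkkkkkkkkkekkkkkkkkk   [B -> e]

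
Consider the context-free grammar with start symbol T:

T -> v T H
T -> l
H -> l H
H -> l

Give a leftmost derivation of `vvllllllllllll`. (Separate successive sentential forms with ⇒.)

T ⇒ vTH ⇒ vvTHH ⇒ vvlHH ⇒ vvllHH ⇒ vvlllHH ⇒ vvllllHH ⇒ vvlllllHH ⇒ vvllllllHH ⇒ vvlllllllHH ⇒ vvllllllllH ⇒ vvlllllllllH ⇒ vvllllllllllH ⇒ vvlllllllllllH ⇒ vvllllllllllll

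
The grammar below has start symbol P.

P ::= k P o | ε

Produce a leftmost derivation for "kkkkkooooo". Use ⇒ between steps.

P ⇒ kPo ⇒ kkPoo ⇒ kkkPooo ⇒ kkkkPoooo ⇒ kkkkkPooooo ⇒ kkkkkooooo

P ⇒ kPo   [P ::= k P o]
kPo ⇒ kkPoo   [P ::= k P o]
kkPoo ⇒ kkkPooo   [P ::= k P o]
kkkPooo ⇒ kkkkPoooo   [P ::= k P o]
kkkkPoooo ⇒ kkkkkPooooo   [P ::= k P o]
kkkkkPooooo ⇒ kkkkkooooo   [P ::= ε]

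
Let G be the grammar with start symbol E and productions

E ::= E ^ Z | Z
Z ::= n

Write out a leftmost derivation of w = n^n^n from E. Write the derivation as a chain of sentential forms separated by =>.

E => E^Z => E^Z^Z => Z^Z^Z => n^Z^Z => n^n^Z => n^n^n

E => E^Z   [E ::= E ^ Z]
E^Z => E^Z^Z   [E ::= E ^ Z]
E^Z^Z => Z^Z^Z   [E ::= Z]
Z^Z^Z => n^Z^Z   [Z ::= n]
n^Z^Z => n^n^Z   [Z ::= n]
n^n^Z => n^n^n   [Z ::= n]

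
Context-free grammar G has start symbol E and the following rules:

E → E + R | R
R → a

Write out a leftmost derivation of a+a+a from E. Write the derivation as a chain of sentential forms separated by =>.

E => E+R   [E → E + R]
E+R => E+R+R   [E → E + R]
E+R+R => R+R+R   [E → R]
R+R+R => a+R+R   [R → a]
a+R+R => a+a+R   [R → a]
a+a+R => a+a+a   [R → a]

E=>E+R=>E+R+R=>R+R+R=>a+R+R=>a+a+R=>a+a+a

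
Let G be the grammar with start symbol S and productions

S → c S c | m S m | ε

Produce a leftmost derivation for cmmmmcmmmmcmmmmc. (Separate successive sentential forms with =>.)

S=>cSc=>cmSmc=>cmmSmmc=>cmmmSmmmc=>cmmmmSmmmmc=>cmmmmcScmmmmc=>cmmmmcmSmcmmmmc=>cmmmmcmmSmmcmmmmc=>cmmmmcmmmmcmmmmc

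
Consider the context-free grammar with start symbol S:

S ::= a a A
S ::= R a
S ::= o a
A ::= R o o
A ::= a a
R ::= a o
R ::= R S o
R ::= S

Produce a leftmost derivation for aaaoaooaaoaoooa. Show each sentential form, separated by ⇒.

S ⇒ Ra   [S ::= R a]
Ra ⇒ Sa   [R ::= S]
Sa ⇒ aaAa   [S ::= a a A]
aaAa ⇒ aaRooa   [A ::= R o o]
aaRooa ⇒ aaRSoooa   [R ::= R S o]
aaRSoooa ⇒ aaaoSoooa   [R ::= a o]
aaaoSoooa ⇒ aaaoRaoooa   [S ::= R a]
aaaoRaoooa ⇒ aaaoRSoaoooa   [R ::= R S o]
aaaoRSoaoooa ⇒ aaaoaoSoaoooa   [R ::= a o]
aaaoaoSoaoooa ⇒ aaaoaoRaoaoooa   [S ::= R a]
aaaoaoRaoaoooa ⇒ aaaoaoSaoaoooa   [R ::= S]
aaaoaoSaoaoooa ⇒ aaaoaooaaoaoooa   [S ::= o a]

S ⇒ Ra ⇒ Sa ⇒ aaAa ⇒ aaRooa ⇒ aaRSoooa ⇒ aaaoSoooa ⇒ aaaoRaoooa ⇒ aaaoRSoaoooa ⇒ aaaoaoSoaoooa ⇒ aaaoaoRaoaoooa ⇒ aaaoaoSaoaoooa ⇒ aaaoaooaaoaoooa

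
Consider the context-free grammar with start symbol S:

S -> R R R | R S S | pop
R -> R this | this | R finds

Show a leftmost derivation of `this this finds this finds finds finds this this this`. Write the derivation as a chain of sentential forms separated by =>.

S => R R R   [S -> R R R]
R R R => R finds R R   [R -> R finds]
R finds R R => R finds finds R R   [R -> R finds]
R finds finds R R => R finds finds finds R R   [R -> R finds]
R finds finds finds R R => R this finds finds finds R R   [R -> R this]
R this finds finds finds R R => R finds this finds finds finds R R   [R -> R finds]
R finds this finds finds finds R R => R this finds this finds finds finds R R   [R -> R this]
R this finds this finds finds finds R R => this this finds this finds finds finds R R   [R -> this]
this this finds this finds finds finds R R => this this finds this finds finds finds R this R   [R -> R this]
this this finds this finds finds finds R this R => this this finds this finds finds finds this this R   [R -> this]
this this finds this finds finds finds this this R => this this finds this finds finds finds this this this   [R -> this]

S => R R R => R finds R R => R finds finds R R => R finds finds finds R R => R this finds finds finds R R => R finds this finds finds finds R R => R this finds this finds finds finds R R => this this finds this finds finds finds R R => this this finds this finds finds finds R this R => this this finds this finds finds finds this this R => this this finds this finds finds finds this this this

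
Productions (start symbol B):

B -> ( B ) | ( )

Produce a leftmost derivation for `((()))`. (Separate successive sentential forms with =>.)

B => (B)   [B -> ( B )]
(B) => ((B))   [B -> ( B )]
((B)) => ((()))   [B -> ( )]

B => (B) => ((B)) => ((()))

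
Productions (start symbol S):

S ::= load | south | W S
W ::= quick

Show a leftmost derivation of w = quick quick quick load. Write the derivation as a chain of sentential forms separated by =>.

S => W S => quick S => quick W S => quick quick S => quick quick W S => quick quick quick S => quick quick quick load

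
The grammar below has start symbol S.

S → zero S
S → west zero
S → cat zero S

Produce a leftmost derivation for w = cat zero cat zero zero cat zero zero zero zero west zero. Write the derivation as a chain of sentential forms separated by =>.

S => cat zero S => cat zero cat zero S => cat zero cat zero zero S => cat zero cat zero zero cat zero S => cat zero cat zero zero cat zero zero S => cat zero cat zero zero cat zero zero zero S => cat zero cat zero zero cat zero zero zero zero S => cat zero cat zero zero cat zero zero zero zero west zero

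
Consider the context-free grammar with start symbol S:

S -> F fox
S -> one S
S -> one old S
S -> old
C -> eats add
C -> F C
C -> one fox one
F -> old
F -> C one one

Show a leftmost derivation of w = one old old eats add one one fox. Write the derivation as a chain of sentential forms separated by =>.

S => one old S   [S -> one old S]
one old S => one old F fox   [S -> F fox]
one old F fox => one old C one one fox   [F -> C one one]
one old C one one fox => one old F C one one fox   [C -> F C]
one old F C one one fox => one old old C one one fox   [F -> old]
one old old C one one fox => one old old eats add one one fox   [C -> eats add]

S => one old S => one old F fox => one old C one one fox => one old F C one one fox => one old old C one one fox => one old old eats add one one fox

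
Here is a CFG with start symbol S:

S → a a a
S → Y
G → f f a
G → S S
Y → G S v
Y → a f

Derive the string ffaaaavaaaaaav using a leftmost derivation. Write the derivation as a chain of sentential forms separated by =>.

S => Y => GSv => SSSv => YSSv => GSvSSv => ffaSvSSv => ffaaaavSSv => ffaaaavaaaSv => ffaaaavaaaaaav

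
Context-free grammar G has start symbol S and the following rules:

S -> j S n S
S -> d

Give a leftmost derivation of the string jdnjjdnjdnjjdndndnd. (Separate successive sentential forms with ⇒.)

S⇒jSnS⇒jdnS⇒jdnjSnS⇒jdnjjSnSnS⇒jdnjjdnSnS⇒jdnjjdnjSnSnS⇒jdnjjdnjdnSnS⇒jdnjjdnjdnjSnSnS⇒jdnjjdnjdnjjSnSnSnS⇒jdnjjdnjdnjjdnSnSnS⇒jdnjjdnjdnjjdndnSnS⇒jdnjjdnjdnjjdndndnS⇒jdnjjdnjdnjjdndndnd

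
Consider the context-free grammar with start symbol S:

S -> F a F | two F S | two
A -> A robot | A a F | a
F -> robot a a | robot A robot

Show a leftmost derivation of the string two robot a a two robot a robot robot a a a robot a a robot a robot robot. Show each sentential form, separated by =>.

S => two F S => two robot a a S => two robot a a two F S => two robot a a two robot A robot S => two robot a a two robot a robot S => two robot a a two robot a robot F a F => two robot a a two robot a robot robot a a a F => two robot a a two robot a robot robot a a a robot A robot => two robot a a two robot a robot robot a a a robot A a F robot => two robot a a two robot a robot robot a a a robot a a F robot => two robot a a two robot a robot robot a a a robot a a robot A robot robot => two robot a a two robot a robot robot a a a robot a a robot a robot robot

S => two F S   [S -> two F S]
two F S => two robot a a S   [F -> robot a a]
two robot a a S => two robot a a two F S   [S -> two F S]
two robot a a two F S => two robot a a two robot A robot S   [F -> robot A robot]
two robot a a two robot A robot S => two robot a a two robot a robot S   [A -> a]
two robot a a two robot a robot S => two robot a a two robot a robot F a F   [S -> F a F]
two robot a a two robot a robot F a F => two robot a a two robot a robot robot a a a F   [F -> robot a a]
two robot a a two robot a robot robot a a a F => two robot a a two robot a robot robot a a a robot A robot   [F -> robot A robot]
two robot a a two robot a robot robot a a a robot A robot => two robot a a two robot a robot robot a a a robot A a F robot   [A -> A a F]
two robot a a two robot a robot robot a a a robot A a F robot => two robot a a two robot a robot robot a a a robot a a F robot   [A -> a]
two robot a a two robot a robot robot a a a robot a a F robot => two robot a a two robot a robot robot a a a robot a a robot A robot robot   [F -> robot A robot]
two robot a a two robot a robot robot a a a robot a a robot A robot robot => two robot a a two robot a robot robot a a a robot a a robot a robot robot   [A -> a]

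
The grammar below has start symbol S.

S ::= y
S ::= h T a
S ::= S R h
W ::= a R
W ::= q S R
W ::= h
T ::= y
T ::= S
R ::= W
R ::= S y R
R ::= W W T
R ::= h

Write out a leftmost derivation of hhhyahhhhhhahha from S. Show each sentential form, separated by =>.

S => hTa   [S ::= h T a]
hTa => hSa   [T ::= S]
hSa => hSRha   [S ::= S R h]
hSRha => hhTaRha   [S ::= h T a]
hhTaRha => hhSaRha   [T ::= S]
hhSaRha => hhSRhaRha   [S ::= S R h]
hhSRhaRha => hhSRhRhaRha   [S ::= S R h]
hhSRhRhaRha => hhSRhRhRhaRha   [S ::= S R h]
hhSRhRhRhaRha => hhhTaRhRhRhaRha   [S ::= h T a]
hhhTaRhRhRhaRha => hhhyaRhRhRhaRha   [T ::= y]
hhhyaRhRhRhaRha => hhhyahhRhRhaRha   [R ::= h]
hhhyahhRhRhaRha => hhhyahhhhRhaRha   [R ::= h]
hhhyahhhhRhaRha => hhhyahhhhhhaRha   [R ::= h]
hhhyahhhhhhaRha => hhhyahhhhhhahha   [R ::= h]

S => hTa => hSa => hSRha => hhTaRha => hhSaRha => hhSRhaRha => hhSRhRhaRha => hhSRhRhRhaRha => hhhTaRhRhRhaRha => hhhyaRhRhRhaRha => hhhyahhRhRhaRha => hhhyahhhhRhaRha => hhhyahhhhhhaRha => hhhyahhhhhhahha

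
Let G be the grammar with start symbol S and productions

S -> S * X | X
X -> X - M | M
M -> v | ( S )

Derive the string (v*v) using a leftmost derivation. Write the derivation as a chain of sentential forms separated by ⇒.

S ⇒ X ⇒ M ⇒ (S) ⇒ (S*X) ⇒ (X*X) ⇒ (M*X) ⇒ (v*X) ⇒ (v*M) ⇒ (v*v)

S ⇒ X   [S -> X]
X ⇒ M   [X -> M]
M ⇒ (S)   [M -> ( S )]
(S) ⇒ (S*X)   [S -> S * X]
(S*X) ⇒ (X*X)   [S -> X]
(X*X) ⇒ (M*X)   [X -> M]
(M*X) ⇒ (v*X)   [M -> v]
(v*X) ⇒ (v*M)   [X -> M]
(v*M) ⇒ (v*v)   [M -> v]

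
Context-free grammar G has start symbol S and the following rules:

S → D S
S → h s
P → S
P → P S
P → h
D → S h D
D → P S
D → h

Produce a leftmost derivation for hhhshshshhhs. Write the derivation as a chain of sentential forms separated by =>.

S => DS   [S → D S]
DS => ShDS   [D → S h D]
ShDS => DShDS   [S → D S]
DShDS => PSShDS   [D → P S]
PSShDS => SSShDS   [P → S]
SSShDS => DSSShDS   [S → D S]
DSSShDS => hSSShDS   [D → h]
hSSShDS => hDSSShDS   [S → D S]
hDSSShDS => hhSSShDS   [D → h]
hhSSShDS => hhhsSShDS   [S → h s]
hhhsSShDS => hhhshsShDS   [S → h s]
hhhshsShDS => hhhshshshDS   [S → h s]
hhhshshshDS => hhhshshshhS   [D → h]
hhhshshshhS => hhhshshshhhs   [S → h s]

S => DS => ShDS => DShDS => PSShDS => SSShDS => DSSShDS => hSSShDS => hDSSShDS => hhSSShDS => hhhsSShDS => hhhshsShDS => hhhshshshDS => hhhshshshhS => hhhshshshhhs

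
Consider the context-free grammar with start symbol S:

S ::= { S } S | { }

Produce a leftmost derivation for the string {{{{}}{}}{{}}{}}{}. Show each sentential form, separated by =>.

S => {S}S => {{S}S}S => {{{S}S}S}S => {{{{}}S}S}S => {{{{}}{}}S}S => {{{{}}{}}{S}S}S => {{{{}}{}}{{}}S}S => {{{{}}{}}{{}}{}}S => {{{{}}{}}{{}}{}}{}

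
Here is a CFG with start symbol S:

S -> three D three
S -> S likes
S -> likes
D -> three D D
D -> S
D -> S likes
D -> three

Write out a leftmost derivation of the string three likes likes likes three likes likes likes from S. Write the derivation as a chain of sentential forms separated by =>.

S => S likes   [S -> S likes]
S likes => S likes likes   [S -> S likes]
S likes likes => S likes likes likes   [S -> S likes]
S likes likes likes => three D three likes likes likes   [S -> three D three]
three D three likes likes likes => three S likes three likes likes likes   [D -> S likes]
three S likes three likes likes likes => three S likes likes three likes likes likes   [S -> S likes]
three S likes likes three likes likes likes => three likes likes likes three likes likes likes   [S -> likes]

S => S likes => S likes likes => S likes likes likes => three D three likes likes likes => three S likes three likes likes likes => three S likes likes three likes likes likes => three likes likes likes three likes likes likes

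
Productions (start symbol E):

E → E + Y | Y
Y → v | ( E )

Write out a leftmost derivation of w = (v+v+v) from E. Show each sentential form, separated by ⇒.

E ⇒ Y   [E → Y]
Y ⇒ (E)   [Y → ( E )]
(E) ⇒ (E+Y)   [E → E + Y]
(E+Y) ⇒ (E+Y+Y)   [E → E + Y]
(E+Y+Y) ⇒ (Y+Y+Y)   [E → Y]
(Y+Y+Y) ⇒ (v+Y+Y)   [Y → v]
(v+Y+Y) ⇒ (v+v+Y)   [Y → v]
(v+v+Y) ⇒ (v+v+v)   [Y → v]

E⇒Y⇒(E)⇒(E+Y)⇒(E+Y+Y)⇒(Y+Y+Y)⇒(v+Y+Y)⇒(v+v+Y)⇒(v+v+v)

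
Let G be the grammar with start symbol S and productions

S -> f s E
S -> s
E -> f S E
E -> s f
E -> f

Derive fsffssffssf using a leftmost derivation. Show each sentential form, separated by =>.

S=>fsE=>fsfSE=>fsffsEE=>fsffssfE=>fsffssffSE=>fsffssffsE=>fsffssffssf

S => fsE   [S -> f s E]
fsE => fsfSE   [E -> f S E]
fsfSE => fsffsEE   [S -> f s E]
fsffsEE => fsffssfE   [E -> s f]
fsffssfE => fsffssffSE   [E -> f S E]
fsffssffSE => fsffssffsE   [S -> s]
fsffssffsE => fsffssffssf   [E -> s f]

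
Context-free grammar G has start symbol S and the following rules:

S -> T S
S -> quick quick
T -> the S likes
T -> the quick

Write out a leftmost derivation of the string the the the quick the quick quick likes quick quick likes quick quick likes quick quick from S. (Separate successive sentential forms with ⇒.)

S ⇒ T S ⇒ the S likes S ⇒ the T S likes S ⇒ the the S likes S likes S ⇒ the the T S likes S likes S ⇒ the the the quick S likes S likes S ⇒ the the the quick T S likes S likes S ⇒ the the the quick the S likes S likes S likes S ⇒ the the the quick the quick quick likes S likes S likes S ⇒ the the the quick the quick quick likes quick quick likes S likes S ⇒ the the the quick the quick quick likes quick quick likes quick quick likes S ⇒ the the the quick the quick quick likes quick quick likes quick quick likes quick quick

S ⇒ T S   [S -> T S]
T S ⇒ the S likes S   [T -> the S likes]
the S likes S ⇒ the T S likes S   [S -> T S]
the T S likes S ⇒ the the S likes S likes S   [T -> the S likes]
the the S likes S likes S ⇒ the the T S likes S likes S   [S -> T S]
the the T S likes S likes S ⇒ the the the quick S likes S likes S   [T -> the quick]
the the the quick S likes S likes S ⇒ the the the quick T S likes S likes S   [S -> T S]
the the the quick T S likes S likes S ⇒ the the the quick the S likes S likes S likes S   [T -> the S likes]
the the the quick the S likes S likes S likes S ⇒ the the the quick the quick quick likes S likes S likes S   [S -> quick quick]
the the the quick the quick quick likes S likes S likes S ⇒ the the the quick the quick quick likes quick quick likes S likes S   [S -> quick quick]
the the the quick the quick quick likes quick quick likes S likes S ⇒ the the the quick the quick quick likes quick quick likes quick quick likes S   [S -> quick quick]
the the the quick the quick quick likes quick quick likes quick quick likes S ⇒ the the the quick the quick quick likes quick quick likes quick quick likes quick quick   [S -> quick quick]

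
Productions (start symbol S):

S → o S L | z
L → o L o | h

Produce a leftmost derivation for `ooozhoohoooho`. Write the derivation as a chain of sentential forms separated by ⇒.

S ⇒ oSL   [S → o S L]
oSL ⇒ ooSLL   [S → o S L]
ooSLL ⇒ oooSLLL   [S → o S L]
oooSLLL ⇒ ooozLLL   [S → z]
ooozLLL ⇒ ooozhLL   [L → h]
ooozhLL ⇒ ooozhoLoL   [L → o L o]
ooozhoLoL ⇒ ooozhooLooL   [L → o L o]
ooozhooLooL ⇒ ooozhoohooL   [L → h]
ooozhoohooL ⇒ ooozhoohoooLo   [L → o L o]
ooozhoohoooLo ⇒ ooozhoohoooho   [L → h]

S ⇒ oSL ⇒ ooSLL ⇒ oooSLLL ⇒ ooozLLL ⇒ ooozhLL ⇒ ooozhoLoL ⇒ ooozhooLooL ⇒ ooozhoohooL ⇒ ooozhoohoooLo ⇒ ooozhoohoooho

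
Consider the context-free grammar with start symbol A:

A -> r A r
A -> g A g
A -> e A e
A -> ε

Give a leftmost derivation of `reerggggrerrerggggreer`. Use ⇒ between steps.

A ⇒ rAr ⇒ reAer ⇒ reeAeer ⇒ reerAreer ⇒ reergAgreer ⇒ reerggAggreer ⇒ reergggAgggreer ⇒ reerggggAggggreer ⇒ reerggggrArggggreer ⇒ reerggggreAerggggreer ⇒ reerggggrerArerggggreer ⇒ reerggggrerrerggggreer

A ⇒ rAr   [A -> r A r]
rAr ⇒ reAer   [A -> e A e]
reAer ⇒ reeAeer   [A -> e A e]
reeAeer ⇒ reerAreer   [A -> r A r]
reerAreer ⇒ reergAgreer   [A -> g A g]
reergAgreer ⇒ reerggAggreer   [A -> g A g]
reerggAggreer ⇒ reergggAgggreer   [A -> g A g]
reergggAgggreer ⇒ reerggggAggggreer   [A -> g A g]
reerggggAggggreer ⇒ reerggggrArggggreer   [A -> r A r]
reerggggrArggggreer ⇒ reerggggreAerggggreer   [A -> e A e]
reerggggreAerggggreer ⇒ reerggggrerArerggggreer   [A -> r A r]
reerggggrerArerggggreer ⇒ reerggggrerrerggggreer   [A -> ε]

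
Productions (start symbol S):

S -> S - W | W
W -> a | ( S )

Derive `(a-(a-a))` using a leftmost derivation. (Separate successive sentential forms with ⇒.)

S ⇒ W   [S -> W]
W ⇒ (S)   [W -> ( S )]
(S) ⇒ (S-W)   [S -> S - W]
(S-W) ⇒ (W-W)   [S -> W]
(W-W) ⇒ (a-W)   [W -> a]
(a-W) ⇒ (a-(S))   [W -> ( S )]
(a-(S)) ⇒ (a-(S-W))   [S -> S - W]
(a-(S-W)) ⇒ (a-(W-W))   [S -> W]
(a-(W-W)) ⇒ (a-(a-W))   [W -> a]
(a-(a-W)) ⇒ (a-(a-a))   [W -> a]

S ⇒ W ⇒ (S) ⇒ (S-W) ⇒ (W-W) ⇒ (a-W) ⇒ (a-(S)) ⇒ (a-(S-W)) ⇒ (a-(W-W)) ⇒ (a-(a-W)) ⇒ (a-(a-a))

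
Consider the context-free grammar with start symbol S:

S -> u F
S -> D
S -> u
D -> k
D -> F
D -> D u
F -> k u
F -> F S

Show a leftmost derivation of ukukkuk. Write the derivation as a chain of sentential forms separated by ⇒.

S ⇒ uF ⇒ uFS ⇒ uFSS ⇒ uFSSS ⇒ ukuSSS ⇒ ukuDSS ⇒ ukukSS ⇒ ukukDS ⇒ ukukFS ⇒ ukukkuS ⇒ ukukkuD ⇒ ukukkuk

S ⇒ uF   [S -> u F]
uF ⇒ uFS   [F -> F S]
uFS ⇒ uFSS   [F -> F S]
uFSS ⇒ uFSSS   [F -> F S]
uFSSS ⇒ ukuSSS   [F -> k u]
ukuSSS ⇒ ukuDSS   [S -> D]
ukuDSS ⇒ ukukSS   [D -> k]
ukukSS ⇒ ukukDS   [S -> D]
ukukDS ⇒ ukukFS   [D -> F]
ukukFS ⇒ ukukkuS   [F -> k u]
ukukkuS ⇒ ukukkuD   [S -> D]
ukukkuD ⇒ ukukkuk   [D -> k]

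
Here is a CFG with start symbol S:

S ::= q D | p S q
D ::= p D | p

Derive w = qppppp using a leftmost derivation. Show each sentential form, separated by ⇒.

S⇒qD⇒qpD⇒qppD⇒qpppD⇒qppppD⇒qppppp

S ⇒ qD   [S ::= q D]
qD ⇒ qpD   [D ::= p D]
qpD ⇒ qppD   [D ::= p D]
qppD ⇒ qpppD   [D ::= p D]
qpppD ⇒ qppppD   [D ::= p D]
qppppD ⇒ qppppp   [D ::= p]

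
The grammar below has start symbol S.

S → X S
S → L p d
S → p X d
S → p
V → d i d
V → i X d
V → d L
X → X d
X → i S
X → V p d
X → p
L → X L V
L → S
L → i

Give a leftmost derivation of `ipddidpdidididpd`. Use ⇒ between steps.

S ⇒ Lpd   [S → L p d]
Lpd ⇒ XLVpd   [L → X L V]
XLVpd ⇒ XdLVpd   [X → X d]
XdLVpd ⇒ iSdLVpd   [X → i S]
iSdLVpd ⇒ ipdLVpd   [S → p]
ipdLVpd ⇒ ipdXLVVpd   [L → X L V]
ipdXLVVpd ⇒ ipdVpdLVVpd   [X → V p d]
ipdVpdLVVpd ⇒ ipddidpdLVVpd   [V → d i d]
ipddidpdLVVpd ⇒ ipddidpdiVVpd   [L → i]
ipddidpdiVVpd ⇒ ipddidpdidLVpd   [V → d L]
ipddidpdidLVpd ⇒ ipddidpdidiVpd   [L → i]
ipddidpdidiVpd ⇒ ipddidpdidididpd   [V → d i d]

S⇒Lpd⇒XLVpd⇒XdLVpd⇒iSdLVpd⇒ipdLVpd⇒ipdXLVVpd⇒ipdVpdLVVpd⇒ipddidpdLVVpd⇒ipddidpdiVVpd⇒ipddidpdidLVpd⇒ipddidpdidiVpd⇒ipddidpdidididpd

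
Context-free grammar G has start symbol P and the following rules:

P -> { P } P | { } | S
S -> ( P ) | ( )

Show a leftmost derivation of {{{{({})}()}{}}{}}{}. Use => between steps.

P => {P}P => {{P}P}P => {{{P}P}P}P => {{{{P}P}P}P}P => {{{{S}P}P}P}P => {{{{(P)}P}P}P}P => {{{{({})}P}P}P}P => {{{{({})}S}P}P}P => {{{{({})}()}P}P}P => {{{{({})}()}{}}P}P => {{{{({})}()}{}}{}}P => {{{{({})}()}{}}{}}{}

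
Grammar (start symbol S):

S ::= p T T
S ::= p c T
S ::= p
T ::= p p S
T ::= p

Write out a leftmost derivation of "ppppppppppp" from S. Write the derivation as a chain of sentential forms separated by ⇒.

S ⇒ pTT ⇒ ppT ⇒ ppppS ⇒ pppppTT ⇒ pppppppST ⇒ ppppppppT ⇒ ppppppppppS ⇒ ppppppppppp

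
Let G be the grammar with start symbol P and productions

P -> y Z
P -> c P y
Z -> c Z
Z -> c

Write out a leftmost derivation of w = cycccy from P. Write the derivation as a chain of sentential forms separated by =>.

P=>cPy=>cyZy=>cycZy=>cyccZy=>cycccy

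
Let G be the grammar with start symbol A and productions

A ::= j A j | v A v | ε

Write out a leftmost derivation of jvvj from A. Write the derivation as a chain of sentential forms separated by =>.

A => jAj => jvAvj => jvvj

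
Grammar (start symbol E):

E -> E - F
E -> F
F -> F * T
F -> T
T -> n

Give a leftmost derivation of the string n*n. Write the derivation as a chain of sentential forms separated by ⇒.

E ⇒ F ⇒ F*T ⇒ T*T ⇒ n*T ⇒ n*n

E ⇒ F   [E -> F]
F ⇒ F*T   [F -> F * T]
F*T ⇒ T*T   [F -> T]
T*T ⇒ n*T   [T -> n]
n*T ⇒ n*n   [T -> n]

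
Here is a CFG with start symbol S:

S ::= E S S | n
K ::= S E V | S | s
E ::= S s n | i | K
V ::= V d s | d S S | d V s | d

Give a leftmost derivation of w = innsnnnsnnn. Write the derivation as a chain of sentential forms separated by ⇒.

S⇒ESS⇒SsnSS⇒ESSsnSS⇒SsnSSsnSS⇒ESSsnSSsnSS⇒iSSsnSSsnSS⇒inSsnSSsnSS⇒innsnSSsnSS⇒innsnnSsnSS⇒innsnnnsnSS⇒innsnnnsnnS⇒innsnnnsnnn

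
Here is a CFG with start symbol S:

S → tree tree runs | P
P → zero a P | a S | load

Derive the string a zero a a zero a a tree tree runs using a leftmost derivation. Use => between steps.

S => P => a S => a P => a zero a P => a zero a a S => a zero a a P => a zero a a zero a P => a zero a a zero a a S => a zero a a zero a a tree tree runs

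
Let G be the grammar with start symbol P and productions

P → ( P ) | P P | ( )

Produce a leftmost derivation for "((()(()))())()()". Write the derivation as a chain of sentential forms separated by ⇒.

P⇒PP⇒(P)P⇒(PP)P⇒((P)P)P⇒((PP)P)P⇒((()P)P)P⇒((()(P))P)P⇒((()(()))P)P⇒((()(()))())P⇒((()(()))())PP⇒((()(()))())()P⇒((()(()))())()()

P ⇒ PP   [P → P P]
PP ⇒ (P)P   [P → ( P )]
(P)P ⇒ (PP)P   [P → P P]
(PP)P ⇒ ((P)P)P   [P → ( P )]
((P)P)P ⇒ ((PP)P)P   [P → P P]
((PP)P)P ⇒ ((()P)P)P   [P → ( )]
((()P)P)P ⇒ ((()(P))P)P   [P → ( P )]
((()(P))P)P ⇒ ((()(()))P)P   [P → ( )]
((()(()))P)P ⇒ ((()(()))())P   [P → ( )]
((()(()))())P ⇒ ((()(()))())PP   [P → P P]
((()(()))())PP ⇒ ((()(()))())()P   [P → ( )]
((()(()))())()P ⇒ ((()(()))())()()   [P → ( )]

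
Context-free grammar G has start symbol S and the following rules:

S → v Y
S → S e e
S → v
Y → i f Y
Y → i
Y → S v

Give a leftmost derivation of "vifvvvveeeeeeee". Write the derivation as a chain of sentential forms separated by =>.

S=>See=>Seeee=>Seeeeee=>Seeeeeeee=>vYeeeeeeee=>vifYeeeeeeee=>vifSveeeeeeee=>vifvYveeeeeeee=>vifvSvveeeeeeee=>vifvvvveeeeeeee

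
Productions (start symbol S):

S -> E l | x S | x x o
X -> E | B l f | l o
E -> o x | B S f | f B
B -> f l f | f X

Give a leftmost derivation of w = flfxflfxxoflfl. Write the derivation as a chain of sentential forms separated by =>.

S=>El=>BSfl=>flfSfl=>flfxSfl=>flfxElfl=>flfxBSflfl=>flfxflfSflfl=>flfxflfxxoflfl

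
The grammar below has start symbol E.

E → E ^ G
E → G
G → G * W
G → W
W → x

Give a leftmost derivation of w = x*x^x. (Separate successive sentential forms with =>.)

E => E^G => G^G => G*W^G => W*W^G => x*W^G => x*x^G => x*x^W => x*x^x

E => E^G   [E → E ^ G]
E^G => G^G   [E → G]
G^G => G*W^G   [G → G * W]
G*W^G => W*W^G   [G → W]
W*W^G => x*W^G   [W → x]
x*W^G => x*x^G   [W → x]
x*x^G => x*x^W   [G → W]
x*x^W => x*x^x   [W → x]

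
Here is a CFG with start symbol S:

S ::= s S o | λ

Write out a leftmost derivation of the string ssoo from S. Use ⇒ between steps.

S ⇒ sSo ⇒ ssSoo ⇒ ssoo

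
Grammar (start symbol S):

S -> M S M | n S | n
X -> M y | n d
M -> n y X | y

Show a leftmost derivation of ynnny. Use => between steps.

S => MSM => ySM => ynSM => ynnSM => ynnnM => ynnny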